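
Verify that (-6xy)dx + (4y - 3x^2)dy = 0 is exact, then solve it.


Check exactness: ∂M/∂y = -6x and ∂N/∂x = -6x; equal, so the equation is exact.
Integrate M with respect to x (treating y as constant): ∫M dx = -3x^2y + h(y).
Differentiate w.r.t. y and set equal to N: the x-dependent terms already match, leaving h'(y) = 4y. Integrate: h(y) = 2y^2.
So F(x,y) = 2y^2 - 3x^2y.
General solution: 2y^2 - 3x^2y = C.


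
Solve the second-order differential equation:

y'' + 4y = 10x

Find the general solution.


Homogeneous: r² + 4 = 0 ⇒ r = ±2i, y_h = C₁cos(2x) + C₂sin(2x).
Polynomial forcing; try y_p = Ax + B. Then y_p'' + 4 y_p = 4(Ax + B) = 10x, so B = 0 and A = 5/2.
General solution: y = C₁cos(2x) + C₂sin(2x) + (5/2)x.


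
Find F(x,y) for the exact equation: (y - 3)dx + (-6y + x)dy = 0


Check exactness: ∂M/∂y = 1 and ∂N/∂x = 1; equal, so the equation is exact.
Integrate M with respect to x (treating y as constant): ∫M dx = xy - 3x + h(y).
Differentiate w.r.t. y and set equal to N: the x-dependent terms already match, leaving h'(y) = -6y. Integrate: h(y) = -3y^2.
So F(x,y) = -3y^2 + xy - 3x.
General solution: -3y^2 + xy - 3x = C.


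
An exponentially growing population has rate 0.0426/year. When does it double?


Exponential growth: P(t) = P₀ e^(0.0426t). Set P(t)/P₀ = 2: e^(0.0426t) = 2.
Solve: t = ln(2)/0.0426 ≈ 16.27 years.


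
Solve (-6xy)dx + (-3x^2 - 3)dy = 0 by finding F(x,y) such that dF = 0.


Check exactness: ∂M/∂y = -6x and ∂N/∂x = -6x; equal, so the equation is exact.
Integrate M with respect to x (treating y as constant): ∫M dx = -3x^2y + h(y).
Differentiate w.r.t. y and set equal to N: the x-dependent terms already match, leaving h'(y) = -3. Integrate: h(y) = -3y.
So F(x,y) = -3x^2y - 3y.
General solution: -3x^2y - 3y = C.


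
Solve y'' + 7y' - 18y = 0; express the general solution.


Characteristic equation: r² + 7r - 18 = 0.
Factor: (r - 2)(r + 9) = 0 ⇒ r = 2, -9 (distinct real).
General solution: y = C₁e^(2x) + C₂e^(-9x).


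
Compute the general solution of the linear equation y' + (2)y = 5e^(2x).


P(x) = 2 ⇒ μ = e^(2x).
(μ y)' = 5e^(4x) ⇒ μ y = (5/4)e^(4x) + C.
Divide by μ: y = (5/4)e^(2x) + Ce^(-2x).


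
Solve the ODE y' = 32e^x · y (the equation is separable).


Separate variables: dy/y = 32e^x dx.
Integrate: ln|y| = 32e^x + C₀.
Exponentiate: y = Ce^(32e^x).


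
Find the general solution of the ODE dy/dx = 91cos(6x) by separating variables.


g(y) = 1, so integrate directly: y = ∫ 91cos(6x) dx = (91/6)sin(6x) + C.


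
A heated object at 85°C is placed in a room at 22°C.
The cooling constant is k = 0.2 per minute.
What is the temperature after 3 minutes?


Newton's law: dT/dt = -k(T - T_a) has solution T(t) = T_a + (T₀ - T_a)e^(-kt).
Plug in T_a = 22, T₀ = 85, k = 0.2, t = 3: T(3) = 22 + (63)e^(-0.60) ≈ 56.6°C.


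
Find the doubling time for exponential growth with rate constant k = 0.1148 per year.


Exponential growth: P(t) = P₀ e^(0.1148t). Set P(t)/P₀ = 2: e^(0.1148t) = 2.
Solve: t = ln(2)/0.1148 ≈ 6.04 years.


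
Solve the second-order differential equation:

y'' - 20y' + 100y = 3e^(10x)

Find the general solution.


Characteristic polynomial (r - 10)² = 0; repeated root r = 10.
y_h = (C₁ + C₂x)e^(10x). Forcing matches the repeated root (resonance), so try y_p = Ax² e^(10x).
Substitute and solve for A: 2A = 3, so A = 3/2.
General solution: y = (C₁ + C₂x + (3/2)x²)e^(10x).


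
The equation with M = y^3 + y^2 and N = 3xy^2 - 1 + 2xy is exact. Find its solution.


Check exactness: ∂M/∂y = 3y^2 + 2y and ∂N/∂x = 3y^2 + 2y; equal, so the equation is exact.
Integrate M with respect to x (treating y as constant): ∫M dx = xy^3 + xy^2 + h(y).
Differentiate w.r.t. y and set equal to N: the x-dependent terms already match, leaving h'(y) = -1. Integrate: h(y) = -y.
So F(x,y) = xy^3 - y + xy^2.
General solution: xy^3 - y + xy^2 = C.


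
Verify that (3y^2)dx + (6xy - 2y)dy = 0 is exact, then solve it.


Check exactness: ∂M/∂y = 6y and ∂N/∂x = 6y; equal, so the equation is exact.
Integrate M with respect to x (treating y as constant): ∫M dx = 3xy^2 + h(y).
Differentiate w.r.t. y and set equal to N: the x-dependent terms already match, leaving h'(y) = -2y. Integrate: h(y) = -y^2.
So F(x,y) = 3xy^2 - y^2.
General solution: 3xy^2 - y^2 = C.


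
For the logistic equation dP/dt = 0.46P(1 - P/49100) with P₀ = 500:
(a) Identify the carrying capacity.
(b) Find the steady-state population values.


Logistic ODE dP/dt = 0.46P(1 - P/49100) has equilibria where dP/dt = 0, i.e. P = 0 or P = 49100.
The coefficient (1 - P/K) = 0 when P = K, identifying K = 49100 as the carrying capacity.
(a) K = 49100; (b) equilibria P = 0 and P = 49100.


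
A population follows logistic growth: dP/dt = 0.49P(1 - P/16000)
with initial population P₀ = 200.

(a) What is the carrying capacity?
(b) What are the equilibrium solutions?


Logistic ODE dP/dt = 0.49P(1 - P/16000) has equilibria where dP/dt = 0, i.e. P = 0 or P = 16000.
The coefficient (1 - P/K) = 0 when P = K, identifying K = 16000 as the carrying capacity.
(a) K = 16000; (b) equilibria P = 0 and P = 16000.


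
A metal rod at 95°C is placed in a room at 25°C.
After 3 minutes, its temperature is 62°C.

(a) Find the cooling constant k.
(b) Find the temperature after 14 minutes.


Newton's law: T(t) = T_a + (T₀ - T_a)e^(-kt).
(a) Use T(3) = 62: (62 - 25)/(95 - 25) = e^(-k·3), so k = -ln(0.529)/3 ≈ 0.2125.
(b) Apply k to t = 14: T(14) = 25 + (70)e^(-2.975) ≈ 28.6°C.


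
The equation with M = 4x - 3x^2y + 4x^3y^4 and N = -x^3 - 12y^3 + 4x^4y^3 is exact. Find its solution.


Check exactness: ∂M/∂y = -3x^2 + 16x^3y^3 and ∂N/∂x = -3x^2 + 16x^3y^3; equal, so the equation is exact.
Integrate M with respect to x (treating y as constant): ∫M dx = 2x^2 - x^3y + x^4y^4 + h(y).
Differentiate w.r.t. y and set equal to N: the x-dependent terms already match, leaving h'(y) = -12y^3. Integrate: h(y) = -3y^4.
So F(x,y) = 2x^2 - x^3y - 3y^4 + x^4y^4.
General solution: 2x^2 - x^3y - 3y^4 + x^4y^4 = C.


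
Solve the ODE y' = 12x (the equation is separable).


Integrate both sides with respect to x: y = ∫ 12x dx = 6x^2 + C.


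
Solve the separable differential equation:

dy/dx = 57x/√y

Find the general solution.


Separate: √y dy = 57x dx.
Integrate: (2/3)y^(3/2) = (57/2)x² + C.


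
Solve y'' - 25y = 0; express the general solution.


Characteristic equation: r² - 25 = 0.
Factor: (r + 5)(r - 5) = 0 ⇒ r = -5, 5 (distinct real).
General solution: y = C₁e^(-5x) + C₂e^(5x).


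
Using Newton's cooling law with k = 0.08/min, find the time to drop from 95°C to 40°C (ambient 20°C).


From T(t) = T_a + (T₀ - T_a)e^(-kt), set T(t) = 40:
(40 - 20) / (95 - 20) = e^(-0.08t), so t = -ln(0.267)/0.08 ≈ 16.5 minutes.


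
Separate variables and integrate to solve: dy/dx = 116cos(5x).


g(y) = 1, so integrate directly: y = ∫ 116cos(5x) dx = (116/5)sin(5x) + C.


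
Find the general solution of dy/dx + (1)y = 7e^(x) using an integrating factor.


P(x) = 1 ⇒ μ = e^(x).
(μ y)' = 7e^(2x) ⇒ μ y = (7/2)e^(2x) + C.
Divide by μ: y = (7/2)e^(x) + Ce^(-x).


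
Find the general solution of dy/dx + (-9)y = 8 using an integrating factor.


P(x) = -9 ⇒ μ = e^(-9x).
(μ y)' = 8e^(-9x) ⇒ μ y = -(8/9)e^(-9x) + C.
Divide by μ: y = -8/9 + Ce^(9x).


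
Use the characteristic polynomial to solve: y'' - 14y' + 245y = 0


Characteristic equation: r² - 14r + 245 = 0.
Discriminant is negative; roots r = 7 ± 14i (complex conjugate pair).
General solution uses e^(α x)(C₁ cos(β x) + C₂ sin(β x)): y = e^(7x)(C₁cos(14x) + C₂sin(14x)).


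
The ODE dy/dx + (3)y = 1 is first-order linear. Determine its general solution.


P(x) = 3, Q(x) = 1; integrating factor μ = e^(3x).
(μ y)' = e^(3x) ⇒ μ y = (1/3)e^(3x) + C.
Divide by μ: y = 1/3 + Ce^(-3x).


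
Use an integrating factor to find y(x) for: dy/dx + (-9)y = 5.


P(x) = -9 ⇒ μ = e^(-9x).
(μ y)' = 5e^(-9x) ⇒ μ y = -(5/9)e^(-9x) + C.
Divide by μ: y = -5/9 + Ce^(9x).


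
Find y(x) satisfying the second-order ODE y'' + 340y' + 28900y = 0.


Characteristic equation: r² + 340r + 28900 = 0, i.e. (r + 170)² = 0.
Repeated root r = -170; include an x factor for the second linearly independent solution.
General solution: y = (C₁ + C₂x)e^(-170x).


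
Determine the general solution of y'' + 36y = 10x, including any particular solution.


Homogeneous: r² + 36 = 0 ⇒ r = ±6i, y_h = C₁cos(6x) + C₂sin(6x).
Polynomial forcing; try y_p = Ax + B. Then y_p'' + 36 y_p = 36(Ax + B) = 10x, so B = 0 and A = 5/18.
General solution: y = C₁cos(6x) + C₂sin(6x) + (5/18)x.


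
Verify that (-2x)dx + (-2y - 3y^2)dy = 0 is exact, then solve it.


Check exactness: ∂M/∂y = 0 and ∂N/∂x = 0; equal, so the equation is exact.
Integrate M with respect to x (treating y as constant): ∫M dx = -x^2 + h(y).
Differentiate w.r.t. y and set equal to N: the x-dependent terms already match, leaving h'(y) = -2y - 3y^2. Integrate: h(y) = -y^2 - y^3.
So F(x,y) = -y^2 - x^2 - y^3.
General solution: -y^2 - x^2 - y^3 = C.


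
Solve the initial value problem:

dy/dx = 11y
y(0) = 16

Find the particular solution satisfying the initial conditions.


General solution of y' = 11y is y = Ce^(11x).
Apply y(0) = 16: C = 16.
Particular solution: y = 16e^(11x).


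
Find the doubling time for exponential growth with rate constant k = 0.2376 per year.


Exponential growth: P(t) = P₀ e^(0.2376t). Set P(t)/P₀ = 2: e^(0.2376t) = 2.
Solve: t = ln(2)/0.2376 ≈ 2.92 years.


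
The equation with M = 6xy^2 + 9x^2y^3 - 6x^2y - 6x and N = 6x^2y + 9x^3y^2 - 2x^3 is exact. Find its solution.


Check exactness: ∂M/∂y = 12xy + 27x^2y^2 - 6x^2 and ∂N/∂x = 12xy + 27x^2y^2 - 6x^2; equal, so the equation is exact.
Integrate M with respect to x (treating y as constant): ∫M dx = 3x^2y^2 + 3x^3y^3 - 2x^3y - 3x^2 + h(y).
Differentiate w.r.t. y and set equal to N: all terms match, so h'(y) = 0 and h is a constant absorbed into C.
General solution: 3x^2y^2 + 3x^3y^3 - 2x^3y - 3x^2 = C.


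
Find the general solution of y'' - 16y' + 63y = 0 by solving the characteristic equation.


Characteristic equation: r² - 16r + 63 = 0.
Factor: (r - 9)(r - 7) = 0 ⇒ r = 9, 7 (distinct real).
General solution: y = C₁e^(9x) + C₂e^(7x).


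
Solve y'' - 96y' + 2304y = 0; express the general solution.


Characteristic equation: r² - 96r + 2304 = 0, i.e. (r - 48)² = 0.
Repeated root r = 48; include an x factor for the second linearly independent solution.
General solution: y = (C₁ + C₂x)e^(48x).


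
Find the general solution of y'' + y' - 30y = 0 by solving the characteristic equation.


Characteristic equation: r² + r - 30 = 0.
Factor: (r + 6)(r - 5) = 0 ⇒ r = -6, 5 (distinct real).
General solution: y = C₁e^(-6x) + C₂e^(5x).


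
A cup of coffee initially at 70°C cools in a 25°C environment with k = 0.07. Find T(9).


Newton's law: dT/dt = -k(T - T_a) has solution T(t) = T_a + (T₀ - T_a)e^(-kt).
Plug in T_a = 25, T₀ = 70, k = 0.07, t = 9: T(9) = 25 + (45)e^(-0.63) ≈ 49.0°C.


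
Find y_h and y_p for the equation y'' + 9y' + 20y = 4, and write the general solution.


Characteristic roots of r² + 9r + 20 = 0 are -4, -5.
y_h = C₁e^(-4x) + C₂e^(-5x).
Forcing exponent 0 is not a characteristic root; try y_p = A.
Substitute: A·(0 + (9)·0 + (20)) = A·20 = 4, so A = 1/5.
General solution: y = C₁e^(-4x) + C₂e^(-5x) + 1/5.


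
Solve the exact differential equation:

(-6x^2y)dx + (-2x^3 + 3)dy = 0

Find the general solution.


Check exactness: ∂M/∂y = -6x^2 and ∂N/∂x = -6x^2; equal, so the equation is exact.
Integrate M with respect to x (treating y as constant): ∫M dx = -2x^3y + h(y).
Differentiate w.r.t. y and set equal to N: the x-dependent terms already match, leaving h'(y) = 3. Integrate: h(y) = 3y.
So F(x,y) = -2x^3y + 3y.
General solution: -2x^3y + 3y = C.


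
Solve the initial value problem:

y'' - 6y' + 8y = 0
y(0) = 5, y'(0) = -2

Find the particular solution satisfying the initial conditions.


Characteristic roots of r² - 6r + 8 = 0 are 2, 4.
General solution y = c₁ e^(2x) + c₂ e^(4x).
Apply y(0) = 5: c₁ + c₂ = 5. Apply y'(0) = -2: 2 c₁ + 4 c₂ = -2.
Solve: c₁ = 11, c₂ = -6.
Particular solution: y = 11e^(2x) - 6e^(4x).


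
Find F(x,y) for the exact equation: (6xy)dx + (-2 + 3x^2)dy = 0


Check exactness: ∂M/∂y = 6x and ∂N/∂x = 6x; equal, so the equation is exact.
Integrate M with respect to x (treating y as constant): ∫M dx = 3x^2y + h(y).
Differentiate w.r.t. y and set equal to N: the x-dependent terms already match, leaving h'(y) = -2. Integrate: h(y) = -2y.
So F(x,y) = -2y + 3x^2y.
General solution: -2y + 3x^2y = C.


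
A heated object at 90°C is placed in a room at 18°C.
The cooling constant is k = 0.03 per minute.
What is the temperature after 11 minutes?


Newton's law: dT/dt = -k(T - T_a) has solution T(t) = T_a + (T₀ - T_a)e^(-kt).
Plug in T_a = 18, T₀ = 90, k = 0.03, t = 11: T(11) = 18 + (72)e^(-0.33) ≈ 69.8°C.


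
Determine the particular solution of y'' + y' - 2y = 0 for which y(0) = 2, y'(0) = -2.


Characteristic roots of r² + r - 2 = 0 are 1, -2.
General solution y = c₁ e^(x) + c₂ e^(-2x).
Apply y(0) = 2: c₁ + c₂ = 2. Apply y'(0) = -2: 1 c₁ - 2 c₂ = -2.
Solve: c₁ = 2/3, c₂ = 4/3.
Particular solution: y = (2/3)e^(x) + (4/3)e^(-2x).


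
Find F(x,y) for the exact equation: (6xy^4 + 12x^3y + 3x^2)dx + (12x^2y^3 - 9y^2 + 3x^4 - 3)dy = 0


Check exactness: ∂M/∂y = 24xy^3 + 12x^3 and ∂N/∂x = 24xy^3 + 12x^3; equal, so the equation is exact.
Integrate M with respect to x (treating y as constant): ∫M dx = 3x^2y^4 + 3x^4y + x^3 + h(y).
Differentiate w.r.t. y and set equal to N: the x-dependent terms already match, leaving h'(y) = -9y^2 - 3. Integrate: h(y) = -3y^3 - 3y.
So F(x,y) = 3x^2y^4 - 3y^3 + 3x^4y - 3y + x^3.
General solution: 3x^2y^4 - 3y^3 + 3x^4y - 3y + x^3 = C.


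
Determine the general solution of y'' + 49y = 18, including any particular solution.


Homogeneous part: r² + 49 = 0 ⇒ r = ±7i, so y_h = C₁cos(7x) + C₂sin(7x).
Try constant y_p = A; plug in: 49A = 18 ⇒ A = 18/49.
General solution: y = C₁cos(7x) + C₂sin(7x) + 18/49.


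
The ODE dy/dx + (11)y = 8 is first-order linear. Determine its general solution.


P(x) = 11, Q(x) = 8; integrating factor μ = e^(11x).
(μ y)' = 8e^(11x) ⇒ μ y = (8/11)e^(11x) + C.
Divide by μ: y = 8/11 + Ce^(-11x).


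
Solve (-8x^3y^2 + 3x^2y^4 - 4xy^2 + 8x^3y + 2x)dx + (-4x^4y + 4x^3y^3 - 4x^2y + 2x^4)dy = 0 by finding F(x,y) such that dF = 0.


Check exactness: ∂M/∂y = -16x^3y + 12x^2y^3 - 8xy + 8x^3 and ∂N/∂x = -16x^3y + 12x^2y^3 - 8xy + 8x^3; equal, so the equation is exact.
Integrate M with respect to x (treating y as constant): ∫M dx = -2x^4y^2 + x^3y^4 - 2x^2y^2 + 2x^4y + x^2 + h(y).
Differentiate w.r.t. y and set equal to N: all terms match, so h'(y) = 0 and h is a constant absorbed into C.
General solution: -2x^4y^2 + x^3y^4 - 2x^2y^2 + 2x^4y + x^2 = C.


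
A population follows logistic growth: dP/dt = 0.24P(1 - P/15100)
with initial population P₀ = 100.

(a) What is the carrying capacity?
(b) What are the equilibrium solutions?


Logistic ODE dP/dt = 0.24P(1 - P/15100) has equilibria where dP/dt = 0, i.e. P = 0 or P = 15100.
The coefficient (1 - P/K) = 0 when P = K, identifying K = 15100 as the carrying capacity.
(a) K = 15100; (b) equilibria P = 0 and P = 15100.


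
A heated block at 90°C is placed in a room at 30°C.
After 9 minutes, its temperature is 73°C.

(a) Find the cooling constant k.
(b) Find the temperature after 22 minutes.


Newton's law: T(t) = T_a + (T₀ - T_a)e^(-kt).
(a) Use T(9) = 73: (73 - 30)/(90 - 30) = e^(-k·9), so k = -ln(0.717)/9 ≈ 0.0370.
(b) Apply k to t = 22: T(22) = 30 + (60)e^(-0.814) ≈ 56.6°C.


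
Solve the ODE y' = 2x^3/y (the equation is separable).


Separate variables: y dy = 2x^3 dx.
Integrate both sides: y²/2 = (1/2)x^4 + C₀.
Multiply by 2: y² = x^4 + C.


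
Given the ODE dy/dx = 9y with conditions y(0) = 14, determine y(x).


General solution of y' = 9y is y = Ce^(9x).
Apply y(0) = 14: C = 14.
Particular solution: y = 14e^(9x).


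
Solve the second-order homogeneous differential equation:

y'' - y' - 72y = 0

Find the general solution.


Characteristic equation: r² - r - 72 = 0.
Factor: (r - 9)(r + 8) = 0 ⇒ r = 9, -8 (distinct real).
General solution: y = C₁e^(9x) + C₂e^(-8x).


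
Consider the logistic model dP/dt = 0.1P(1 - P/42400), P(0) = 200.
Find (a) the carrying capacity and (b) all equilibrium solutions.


Logistic ODE dP/dt = 0.1P(1 - P/42400) has equilibria where dP/dt = 0, i.e. P = 0 or P = 42400.
The coefficient (1 - P/K) = 0 when P = K, identifying K = 42400 as the carrying capacity.
(a) K = 42400; (b) equilibria P = 0 and P = 42400.


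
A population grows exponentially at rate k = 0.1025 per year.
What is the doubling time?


Exponential growth: P(t) = P₀ e^(0.1025t). Set P(t)/P₀ = 2: e^(0.1025t) = 2.
Solve: t = ln(2)/0.1025 ≈ 6.76 years.


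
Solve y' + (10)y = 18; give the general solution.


P(x) = 10, Q(x) = 18; integrating factor μ = e^(10x).
(μ y)' = 18e^(10x) ⇒ μ y = (9/5)e^(10x) + C.
Divide by μ: y = 9/5 + Ce^(-10x).


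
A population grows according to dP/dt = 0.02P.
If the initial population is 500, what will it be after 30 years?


The ODE dP/dt = 0.02P has solution P(t) = P(0)e^(0.02t).
Substitute P(0) = 500 and t = 30: P(30) = 500 e^(0.60) ≈ 911.


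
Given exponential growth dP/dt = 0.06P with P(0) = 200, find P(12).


The ODE dP/dt = 0.06P has solution P(t) = P(0)e^(0.06t).
Substitute P(0) = 200 and t = 12: P(12) = 200 e^(0.72) ≈ 411.


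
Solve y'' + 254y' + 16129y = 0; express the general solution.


Characteristic equation: r² + 254r + 16129 = 0, i.e. (r + 127)² = 0.
Repeated root r = -127; include an x factor for the second linearly independent solution.
General solution: y = (C₁ + C₂x)e^(-127x).


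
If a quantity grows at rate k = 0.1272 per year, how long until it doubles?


Exponential growth: P(t) = P₀ e^(0.1272t). Set P(t)/P₀ = 2: e^(0.1272t) = 2.
Solve: t = ln(2)/0.1272 ≈ 5.45 years.


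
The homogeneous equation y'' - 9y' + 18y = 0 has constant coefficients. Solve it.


Characteristic equation: r² - 9r + 18 = 0.
Factor: (r - 6)(r - 3) = 0 ⇒ r = 6, 3 (distinct real).
General solution: y = C₁e^(6x) + C₂e^(3x).


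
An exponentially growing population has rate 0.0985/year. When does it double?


Exponential growth: P(t) = P₀ e^(0.0985t). Set P(t)/P₀ = 2: e^(0.0985t) = 2.
Solve: t = ln(2)/0.0985 ≈ 7.04 years.


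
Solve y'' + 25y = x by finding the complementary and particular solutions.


Homogeneous: r² + 25 = 0 ⇒ r = ±5i, y_h = C₁cos(5x) + C₂sin(5x).
Polynomial forcing; try y_p = Ax + B. Then y_p'' + 25 y_p = 25(Ax + B) = x, so B = 0 and A = 1/25.
General solution: y = C₁cos(5x) + C₂sin(5x) + (1/25)x.


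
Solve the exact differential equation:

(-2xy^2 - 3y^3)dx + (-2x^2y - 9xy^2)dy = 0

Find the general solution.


Check exactness: ∂M/∂y = -4xy - 9y^2 and ∂N/∂x = -4xy - 9y^2; equal, so the equation is exact.
Integrate M with respect to x (treating y as constant): ∫M dx = -x^2y^2 - 3xy^3 + h(y).
Differentiate w.r.t. y and set equal to N: all terms match, so h'(y) = 0 and h is a constant absorbed into C.
General solution: -x^2y^2 - 3xy^3 = C.


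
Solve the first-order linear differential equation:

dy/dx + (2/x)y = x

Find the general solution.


P(x) = 2/x ⇒ μ = x^2.
(x^2 y)' = x^3 ⇒ x^2 y = x^4/(4) + C.
Solve for y: y = (1/4)x^2 + C/x^2.


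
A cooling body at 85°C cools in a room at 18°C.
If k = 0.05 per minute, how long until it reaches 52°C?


From T(t) = T_a + (T₀ - T_a)e^(-kt), set T(t) = 52:
(52 - 18) / (85 - 18) = e^(-0.05t), so t = -ln(0.507)/0.05 ≈ 13.6 minutes.


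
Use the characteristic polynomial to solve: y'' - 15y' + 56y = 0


Characteristic equation: r² - 15r + 56 = 0.
Factor: (r - 7)(r - 8) = 0 ⇒ r = 7, 8 (distinct real).
General solution: y = C₁e^(7x) + C₂e^(8x).


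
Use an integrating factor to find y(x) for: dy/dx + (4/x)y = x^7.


P(x) = 4/x ⇒ μ = x^4.
(x^4 y)' = x^4·x^7 = x^11.
Integrate: x^4 y = x^12/(12) + C.
Solve for y: y = (1/12)x^8 + C/x^4.


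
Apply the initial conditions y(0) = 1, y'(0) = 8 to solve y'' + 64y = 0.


Characteristic roots of r² + 64 = 0 are ±8i, so y = C₁cos(8x) + C₂sin(8x).
Apply y(0) = 1: C₁ = 1. Differentiate and apply y'(0) = 8: 8·C₂ = 8, so C₂ = 1.
Particular solution: y = cos(8x) + sin(8x).


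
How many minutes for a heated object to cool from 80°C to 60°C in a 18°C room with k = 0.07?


From T(t) = T_a + (T₀ - T_a)e^(-kt), set T(t) = 60:
(60 - 18) / (80 - 18) = e^(-0.07t), so t = -ln(0.677)/0.07 ≈ 5.6 minutes.


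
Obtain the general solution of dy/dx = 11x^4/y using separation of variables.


Separate variables: y dy = 11x^4 dx.
Integrate both sides: y²/2 = (11/5)x^5 + C₀.
Multiply by 2: y² = (22/5)x^5 + C.


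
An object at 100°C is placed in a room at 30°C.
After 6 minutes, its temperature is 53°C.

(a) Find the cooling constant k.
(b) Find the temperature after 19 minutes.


Newton's law: T(t) = T_a + (T₀ - T_a)e^(-kt).
(a) Use T(6) = 53: (53 - 30)/(100 - 30) = e^(-k·6), so k = -ln(0.329)/6 ≈ 0.1855.
(b) Apply k to t = 19: T(19) = 30 + (70)e^(-3.525) ≈ 32.1°C.


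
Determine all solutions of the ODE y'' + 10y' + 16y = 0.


Characteristic equation: r² + 10r + 16 = 0.
Factor: (r + 8)(r + 2) = 0 ⇒ r = -8, -2 (distinct real).
General solution: y = C₁e^(-8x) + C₂e^(-2x).


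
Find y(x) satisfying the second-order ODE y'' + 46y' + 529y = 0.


Characteristic equation: r² + 46r + 529 = 0, i.e. (r + 23)² = 0.
Repeated root r = -23; include an x factor for the second linearly independent solution.
General solution: y = (C₁ + C₂x)e^(-23x).


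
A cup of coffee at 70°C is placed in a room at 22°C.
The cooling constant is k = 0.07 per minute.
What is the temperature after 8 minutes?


Newton's law: dT/dt = -k(T - T_a) has solution T(t) = T_a + (T₀ - T_a)e^(-kt).
Plug in T_a = 22, T₀ = 70, k = 0.07, t = 8: T(8) = 22 + (48)e^(-0.56) ≈ 49.4°C.


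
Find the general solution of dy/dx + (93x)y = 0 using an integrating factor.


P(x) = 93x ⇒ μ = e^((93/2)x²).
Q(x) = 0 so μ y is constant: y = Ce^(-(93/2)x²).


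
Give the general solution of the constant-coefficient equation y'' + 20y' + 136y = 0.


Characteristic equation: r² + 20r + 136 = 0.
Discriminant is negative; roots r = -10 ± 6i (complex conjugate pair).
General solution uses e^(α x)(C₁ cos(β x) + C₂ sin(β x)): y = e^(-10x)(C₁cos(6x) + C₂sin(6x)).


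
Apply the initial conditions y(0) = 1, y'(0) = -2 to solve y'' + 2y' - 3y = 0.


Characteristic roots of r² + 2r - 3 = 0 are -3, 1.
General solution y = c₁ e^(-3x) + c₂ e^(x).
Apply y(0) = 1: c₁ + c₂ = 1. Apply y'(0) = -2: -3 c₁ + 1 c₂ = -2.
Solve: c₁ = 3/4, c₂ = 1/4.
Particular solution: y = (3/4)e^(-3x) + (1/4)e^(x).


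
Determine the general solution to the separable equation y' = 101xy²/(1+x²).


Separate: dy/y² = 101x/(1+x²) dx.
Integrate LHS: ∫ dy/y² = -1/y.
Integrate RHS via u = 1+x²: (101/2)ln(1+x²) + C.
Result: -1/y = (101/2)ln(1+x²) + C.


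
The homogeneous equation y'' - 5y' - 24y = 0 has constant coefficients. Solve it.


Characteristic equation: r² - 5r - 24 = 0.
Factor: (r - 8)(r + 3) = 0 ⇒ r = 8, -3 (distinct real).
General solution: y = C₁e^(8x) + C₂e^(-3x).


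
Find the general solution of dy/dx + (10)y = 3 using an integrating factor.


P(x) = 10, Q(x) = 3; integrating factor μ = e^(10x).
(μ y)' = 3e^(10x) ⇒ μ y = (3/10)e^(10x) + C.
Divide by μ: y = 3/10 + Ce^(-10x).


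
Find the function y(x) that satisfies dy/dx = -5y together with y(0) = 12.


General solution of y' = -5y is y = Ce^(-5x).
Apply y(0) = 12: C = 12.
Particular solution: y = 12e^(-5x).


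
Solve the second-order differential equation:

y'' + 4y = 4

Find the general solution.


Homogeneous part: r² + 4 = 0 ⇒ r = ±2i, so y_h = C₁cos(2x) + C₂sin(2x).
Try constant y_p = A; plug in: 4A = 4 ⇒ A = 1.
General solution: y = C₁cos(2x) + C₂sin(2x) + 1.


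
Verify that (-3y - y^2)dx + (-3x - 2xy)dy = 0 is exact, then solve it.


Check exactness: ∂M/∂y = -3 - 2y and ∂N/∂x = -3 - 2y; equal, so the equation is exact.
Integrate M with respect to x (treating y as constant): ∫M dx = -3xy - xy^2 + h(y).
Differentiate w.r.t. y and set equal to N: all terms match, so h'(y) = 0 and h is a constant absorbed into C.
General solution: -3xy - xy^2 = C.


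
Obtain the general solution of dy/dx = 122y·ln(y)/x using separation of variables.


Separate: dy/[y ln(y)] = 122 dx/x.
Substitute u = ln(y): du/u = 122 dx/x.
Integrate: ln|ln(y)| = 122ln|x| + C₀, hence ln(y) = C·x^122.


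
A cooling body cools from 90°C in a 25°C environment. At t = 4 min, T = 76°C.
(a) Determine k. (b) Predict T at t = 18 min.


Newton's law: T(t) = T_a + (T₀ - T_a)e^(-kt).
(a) Use T(4) = 76: (76 - 25)/(90 - 25) = e^(-k·4), so k = -ln(0.785)/4 ≈ 0.0606.
(b) Apply k to t = 18: T(18) = 25 + (65)e^(-1.092) ≈ 46.8°C.


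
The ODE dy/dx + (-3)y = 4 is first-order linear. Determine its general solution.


P(x) = -3 ⇒ μ = e^(-3x).
(μ y)' = 4e^(-3x) ⇒ μ y = -(4/3)e^(-3x) + C.
Divide by μ: y = -4/3 + Ce^(3x).


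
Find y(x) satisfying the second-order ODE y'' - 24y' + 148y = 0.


Characteristic equation: r² - 24r + 148 = 0.
Discriminant is negative; roots r = 12 ± 2i (complex conjugate pair).
General solution uses e^(α x)(C₁ cos(β x) + C₂ sin(β x)): y = e^(12x)(C₁cos(2x) + C₂sin(2x)).


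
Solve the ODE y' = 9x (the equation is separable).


Integrate both sides with respect to x: y = ∫ 9x dx = (9/2)x^2 + C.


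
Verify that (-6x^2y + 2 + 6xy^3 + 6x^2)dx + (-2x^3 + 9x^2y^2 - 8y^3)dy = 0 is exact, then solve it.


Check exactness: ∂M/∂y = -6x^2 + 18xy^2 and ∂N/∂x = -6x^2 + 18xy^2; equal, so the equation is exact.
Integrate M with respect to x (treating y as constant): ∫M dx = -2x^3y + 2x + 3x^2y^3 + 2x^3 + h(y).
Differentiate w.r.t. y and set equal to N: the x-dependent terms already match, leaving h'(y) = -8y^3. Integrate: h(y) = -2y^4.
So F(x,y) = -2x^3y + 2x + 3x^2y^3 - 2y^4 + 2x^3.
General solution: -2x^3y + 2x + 3x^2y^3 - 2y^4 + 2x^3 = C.


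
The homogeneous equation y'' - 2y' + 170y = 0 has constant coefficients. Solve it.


Characteristic equation: r² - 2r + 170 = 0.
Discriminant is negative; roots r = 1 ± 13i (complex conjugate pair).
General solution uses e^(α x)(C₁ cos(β x) + C₂ sin(β x)): y = e^(x)(C₁cos(13x) + C₂sin(13x)).


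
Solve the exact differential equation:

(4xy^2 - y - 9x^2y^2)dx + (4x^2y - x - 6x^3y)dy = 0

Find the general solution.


Check exactness: ∂M/∂y = 8xy - 1 - 18x^2y and ∂N/∂x = 8xy - 1 - 18x^2y; equal, so the equation is exact.
Integrate M with respect to x (treating y as constant): ∫M dx = 2x^2y^2 - xy - 3x^3y^2 + h(y).
Differentiate w.r.t. y and set equal to N: all terms match, so h'(y) = 0 and h is a constant absorbed into C.
General solution: 2x^2y^2 - xy - 3x^3y^2 = C.


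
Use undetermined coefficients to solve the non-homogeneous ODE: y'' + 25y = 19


Homogeneous part: r² + 25 = 0 ⇒ r = ±5i, so y_h = C₁cos(5x) + C₂sin(5x).
Try constant y_p = A; plug in: 25A = 19 ⇒ A = 19/25.
General solution: y = C₁cos(5x) + C₂sin(5x) + 19/25.


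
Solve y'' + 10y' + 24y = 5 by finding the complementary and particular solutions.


Characteristic roots of r² + 10r + 24 = 0 are -6, -4.
y_h = C₁e^(-6x) + C₂e^(-4x).
Constant forcing; try y_p = A. Then 24A = 5 ⇒ A = 5/24.
General solution: y = C₁e^(-6x) + C₂e^(-4x) + 5/24.


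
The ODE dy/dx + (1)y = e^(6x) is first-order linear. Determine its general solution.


P(x) = 1 ⇒ μ = e^(x).
(μ y)' = e^(7x) ⇒ μ y = e^(7x)/7 + C.
Divide by μ: y = (1/7)e^(6x) + Ce^(-x).


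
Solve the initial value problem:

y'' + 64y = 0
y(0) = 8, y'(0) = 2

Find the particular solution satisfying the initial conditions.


Characteristic roots of r² + 64 = 0 are ±8i, so y = C₁cos(8x) + C₂sin(8x).
Apply y(0) = 8: C₁ = 8. Differentiate and apply y'(0) = 2: 8·C₂ = 2, so C₂ = 1/4.
Particular solution: y = 8cos(8x) + (1/4)sin(8x).


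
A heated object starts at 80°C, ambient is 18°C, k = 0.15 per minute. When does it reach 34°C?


From T(t) = T_a + (T₀ - T_a)e^(-kt), set T(t) = 34:
(34 - 18) / (80 - 18) = e^(-0.15t), so t = -ln(0.258)/0.15 ≈ 9.0 minutes.


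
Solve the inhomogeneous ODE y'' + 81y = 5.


Homogeneous part: r² + 81 = 0 ⇒ r = ±9i, so y_h = C₁cos(9x) + C₂sin(9x).
Try constant y_p = A; plug in: 81A = 5 ⇒ A = 5/81.
General solution: y = C₁cos(9x) + C₂sin(9x) + 5/81.


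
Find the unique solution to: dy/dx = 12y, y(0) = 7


General solution of y' = 12y is y = Ce^(12x).
Apply y(0) = 7: C = 7.
Particular solution: y = 7e^(12x).


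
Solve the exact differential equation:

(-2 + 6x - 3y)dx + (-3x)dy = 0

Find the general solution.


Check exactness: ∂M/∂y = -3 and ∂N/∂x = -3; equal, so the equation is exact.
Integrate M with respect to x (treating y as constant): ∫M dx = -2x + 3x^2 - 3xy + h(y).
Differentiate w.r.t. y and set equal to N: all terms match, so h'(y) = 0 and h is a constant absorbed into C.
General solution: -2x + 3x^2 - 3xy = C.


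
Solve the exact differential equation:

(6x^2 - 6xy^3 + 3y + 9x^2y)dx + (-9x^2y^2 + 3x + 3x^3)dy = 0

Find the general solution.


Check exactness: ∂M/∂y = -18xy^2 + 3 + 9x^2 and ∂N/∂x = -18xy^2 + 3 + 9x^2; equal, so the equation is exact.
Integrate M with respect to x (treating y as constant): ∫M dx = 2x^3 - 3x^2y^3 + 3xy + 3x^3y + h(y).
Differentiate w.r.t. y and set equal to N: all terms match, so h'(y) = 0 and h is a constant absorbed into C.
General solution: 2x^3 - 3x^2y^3 + 3xy + 3x^3y = C.


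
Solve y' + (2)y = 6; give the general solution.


P(x) = 2, Q(x) = 6; integrating factor μ = e^(2x).
(μ y)' = 6e^(2x) ⇒ μ y = 3e^(2x) + C.
Divide by μ: y = 3 + Ce^(-2x).


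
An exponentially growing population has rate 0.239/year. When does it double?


Exponential growth: P(t) = P₀ e^(0.239t). Set P(t)/P₀ = 2: e^(0.239t) = 2.
Solve: t = ln(2)/0.239 ≈ 2.90 years.


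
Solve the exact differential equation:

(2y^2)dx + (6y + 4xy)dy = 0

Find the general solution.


Check exactness: ∂M/∂y = 4y and ∂N/∂x = 4y; equal, so the equation is exact.
Integrate M with respect to x (treating y as constant): ∫M dx = 2xy^2 + h(y).
Differentiate w.r.t. y and set equal to N: the x-dependent terms already match, leaving h'(y) = 6y. Integrate: h(y) = 3y^2.
So F(x,y) = 3y^2 + 2xy^2.
General solution: 3y^2 + 2xy^2 = C.


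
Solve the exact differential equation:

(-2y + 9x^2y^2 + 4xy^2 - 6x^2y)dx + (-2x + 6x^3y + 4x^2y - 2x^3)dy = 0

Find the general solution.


Check exactness: ∂M/∂y = -2 + 18x^2y + 8xy - 6x^2 and ∂N/∂x = -2 + 18x^2y + 8xy - 6x^2; equal, so the equation is exact.
Integrate M with respect to x (treating y as constant): ∫M dx = -2xy + 3x^3y^2 + 2x^2y^2 - 2x^3y + h(y).
Differentiate w.r.t. y and set equal to N: all terms match, so h'(y) = 0 and h is a constant absorbed into C.
General solution: -2xy + 3x^3y^2 + 2x^2y^2 - 2x^3y = C.


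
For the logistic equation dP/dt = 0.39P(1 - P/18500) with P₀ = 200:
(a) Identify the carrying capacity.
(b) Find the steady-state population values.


Logistic ODE dP/dt = 0.39P(1 - P/18500) has equilibria where dP/dt = 0, i.e. P = 0 or P = 18500.
The coefficient (1 - P/K) = 0 when P = K, identifying K = 18500 as the carrying capacity.
(a) K = 18500; (b) equilibria P = 0 and P = 18500.


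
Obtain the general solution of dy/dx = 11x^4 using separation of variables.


Integrate both sides with respect to x: y = ∫ 11x^4 dx = (11/5)x^5 + C.


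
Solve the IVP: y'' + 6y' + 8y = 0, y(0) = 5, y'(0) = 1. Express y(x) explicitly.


Characteristic roots of r² + 6r + 8 = 0 are -4, -2.
General solution y = c₁ e^(-4x) + c₂ e^(-2x).
Apply y(0) = 5: c₁ + c₂ = 5. Apply y'(0) = 1: -4 c₁ - 2 c₂ = 1.
Solve: c₁ = -11/2, c₂ = 21/2.
Particular solution: y = -(11/2)e^(-4x) + (21/2)e^(-2x).


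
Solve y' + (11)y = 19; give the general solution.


P(x) = 11, Q(x) = 19; integrating factor μ = e^(11x).
(μ y)' = 19e^(11x) ⇒ μ y = (19/11)e^(11x) + C.
Divide by μ: y = 19/11 + Ce^(-11x).


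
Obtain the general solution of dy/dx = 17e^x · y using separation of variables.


Separate variables: dy/y = 17e^x dx.
Integrate: ln|y| = 17e^x + C₀.
Exponentiate: y = Ce^(17e^x).


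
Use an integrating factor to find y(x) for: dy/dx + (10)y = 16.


P(x) = 10, Q(x) = 16; integrating factor μ = e^(10x).
(μ y)' = 16e^(10x) ⇒ μ y = (8/5)e^(10x) + C.
Divide by μ: y = 8/5 + Ce^(-10x).


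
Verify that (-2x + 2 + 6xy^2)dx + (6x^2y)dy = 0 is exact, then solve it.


Check exactness: ∂M/∂y = 12xy and ∂N/∂x = 12xy; equal, so the equation is exact.
Integrate M with respect to x (treating y as constant): ∫M dx = -x^2 + 2x + 3x^2y^2 + h(y).
Differentiate w.r.t. y and set equal to N: all terms match, so h'(y) = 0 and h is a constant absorbed into C.
General solution: -x^2 + 2x + 3x^2y^2 = C.


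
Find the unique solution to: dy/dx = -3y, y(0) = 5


General solution of y' = -3y is y = Ce^(-3x).
Apply y(0) = 5: C = 5.
Particular solution: y = 5e^(-3x).


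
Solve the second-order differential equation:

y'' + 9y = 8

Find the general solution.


Homogeneous part: r² + 9 = 0 ⇒ r = ±3i, so y_h = C₁cos(3x) + C₂sin(3x).
Try constant y_p = A; plug in: 9A = 8 ⇒ A = 8/9.
General solution: y = C₁cos(3x) + C₂sin(3x) + 8/9.


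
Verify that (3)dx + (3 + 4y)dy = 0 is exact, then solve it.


Check exactness: ∂M/∂y = 0 and ∂N/∂x = 0; equal, so the equation is exact.
Integrate M with respect to x (treating y as constant): ∫M dx = 3x + h(y).
Differentiate w.r.t. y and set equal to N: the x-dependent terms already match, leaving h'(y) = 3 + 4y. Integrate: h(y) = 3y + 2y^2.
So F(x,y) = 3y + 3x + 2y^2.
General solution: 3y + 3x + 2y^2 = C.


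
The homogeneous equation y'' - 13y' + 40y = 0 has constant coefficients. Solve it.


Characteristic equation: r² - 13r + 40 = 0.
Factor: (r - 8)(r - 5) = 0 ⇒ r = 8, 5 (distinct real).
General solution: y = C₁e^(8x) + C₂e^(5x).


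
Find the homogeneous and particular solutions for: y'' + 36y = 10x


Homogeneous: r² + 36 = 0 ⇒ r = ±6i, y_h = C₁cos(6x) + C₂sin(6x).
Polynomial forcing; try y_p = Ax + B. Then y_p'' + 36 y_p = 36(Ax + B) = 10x, so B = 0 and A = 5/18.
General solution: y = C₁cos(6x) + C₂sin(6x) + (5/18)x.


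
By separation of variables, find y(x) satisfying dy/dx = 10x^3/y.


Separate variables: y dy = 10x^3 dx.
Integrate both sides: y²/2 = (5/2)x^4 + C₀.
Multiply by 2: y² = 5x^4 + C.


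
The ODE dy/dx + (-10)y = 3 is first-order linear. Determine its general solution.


P(x) = -10 ⇒ μ = e^(-10x).
(μ y)' = 3e^(-10x) ⇒ μ y = -(3/10)e^(-10x) + C.
Divide by μ: y = -3/10 + Ce^(10x).


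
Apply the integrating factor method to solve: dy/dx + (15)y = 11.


P(x) = 15, Q(x) = 11; integrating factor μ = e^(15x).
(μ y)' = 11e^(15x) ⇒ μ y = (11/15)e^(15x) + C.
Divide by μ: y = 11/15 + Ce^(-15x).


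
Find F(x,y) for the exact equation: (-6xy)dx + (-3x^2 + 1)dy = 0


Check exactness: ∂M/∂y = -6x and ∂N/∂x = -6x; equal, so the equation is exact.
Integrate M with respect to x (treating y as constant): ∫M dx = -3x^2y + h(y).
Differentiate w.r.t. y and set equal to N: the x-dependent terms already match, leaving h'(y) = 1. Integrate: h(y) = y.
So F(x,y) = -3x^2y + y.
General solution: -3x^2y + y = C.


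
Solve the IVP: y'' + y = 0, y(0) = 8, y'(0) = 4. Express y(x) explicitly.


Characteristic roots of r² + 1 = 0 are ±1i, so y = C₁cos(x) + C₂sin(x).
Apply y(0) = 8: C₁ = 8. Differentiate and apply y'(0) = 4: 1·C₂ = 4, so C₂ = 4.
Particular solution: y = 8cos(x) + 4sin(x).


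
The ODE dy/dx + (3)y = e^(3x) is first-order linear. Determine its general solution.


P(x) = 3 ⇒ μ = e^(3x).
(μ y)' = e^(6x) ⇒ μ y = (1/6)e^(6x) + C.
Divide by μ: y = (1/6)e^(3x) + Ce^(-3x).


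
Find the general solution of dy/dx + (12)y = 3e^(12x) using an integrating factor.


P(x) = 12 ⇒ μ = e^(12x).
(μ y)' = 3e^(24x) ⇒ μ y = (3/24)e^(24x) + C.
Divide by μ: y = (1/8)e^(12x) + Ce^(-12x).


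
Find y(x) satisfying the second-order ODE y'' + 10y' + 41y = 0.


Characteristic equation: r² + 10r + 41 = 0.
Discriminant is negative; roots r = -5 ± 4i (complex conjugate pair).
General solution uses e^(α x)(C₁ cos(β x) + C₂ sin(β x)): y = e^(-5x)(C₁cos(4x) + C₂sin(4x)).


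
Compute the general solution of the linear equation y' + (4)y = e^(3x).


P(x) = 4 ⇒ μ = e^(4x).
(μ y)' = e^(7x) ⇒ μ y = e^(7x)/7 + C.
Divide by μ: y = (1/7)e^(3x) + Ce^(-4x).


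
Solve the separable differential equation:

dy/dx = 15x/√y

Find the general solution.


Separate: √y dy = 15x dx.
Integrate: (2/3)y^(3/2) = (15/2)x² + C.


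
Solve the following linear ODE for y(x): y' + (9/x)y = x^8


P(x) = 9/x ⇒ μ = x^9.
(x^9 y)' = x^17 ⇒ x^9 y = x^18/(18) + C.
Solve for y: y = (1/18)x^9 + C/x^9.


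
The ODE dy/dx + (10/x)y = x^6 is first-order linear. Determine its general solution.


P(x) = 10/x ⇒ μ = x^10.
(x^10 y)' = x^10·x^6 = x^16.
Integrate: x^10 y = x^17/(17) + C.
Solve for y: y = (1/17)x^7 + C/x^10.


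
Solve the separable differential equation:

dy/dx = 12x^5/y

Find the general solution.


Separate variables: y dy = 12x^5 dx.
Integrate both sides: y²/2 = 2x^6 + C₀.
Multiply by 2: y² = 4x^6 + C.


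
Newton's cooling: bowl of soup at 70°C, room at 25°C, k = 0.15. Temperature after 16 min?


Newton's law: dT/dt = -k(T - T_a) has solution T(t) = T_a + (T₀ - T_a)e^(-kt).
Plug in T_a = 25, T₀ = 70, k = 0.15, t = 16: T(16) = 25 + (45)e^(-2.40) ≈ 29.1°C.


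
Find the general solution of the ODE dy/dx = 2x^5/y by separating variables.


Separate variables: y dy = 2x^5 dx.
Integrate both sides: y²/2 = (1/3)x^6 + C₀.
Multiply by 2: y² = (2/3)x^6 + C.


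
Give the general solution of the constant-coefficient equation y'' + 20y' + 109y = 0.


Characteristic equation: r² + 20r + 109 = 0.
Discriminant is negative; roots r = -10 ± 3i (complex conjugate pair).
General solution uses e^(α x)(C₁ cos(β x) + C₂ sin(β x)): y = e^(-10x)(C₁cos(3x) + C₂sin(3x)).


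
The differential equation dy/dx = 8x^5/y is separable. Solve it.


Separate variables: y dy = 8x^5 dx.
Integrate both sides: y²/2 = (4/3)x^6 + C₀.
Multiply by 2: y² = (8/3)x^6 + C.


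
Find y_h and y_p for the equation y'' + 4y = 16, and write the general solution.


Homogeneous part: r² + 4 = 0 ⇒ r = ±2i, so y_h = C₁cos(2x) + C₂sin(2x).
Try constant y_p = A; plug in: 4A = 16 ⇒ A = 4.
General solution: y = C₁cos(2x) + C₂sin(2x) + 4.


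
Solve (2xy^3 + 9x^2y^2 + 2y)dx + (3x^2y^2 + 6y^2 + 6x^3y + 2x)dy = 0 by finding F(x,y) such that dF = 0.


Check exactness: ∂M/∂y = 6xy^2 + 18x^2y + 2 and ∂N/∂x = 6xy^2 + 18x^2y + 2; equal, so the equation is exact.
Integrate M with respect to x (treating y as constant): ∫M dx = x^2y^3 + 3x^3y^2 + 2xy + h(y).
Differentiate w.r.t. y and set equal to N: the x-dependent terms already match, leaving h'(y) = 6y^2. Integrate: h(y) = 2y^3.
So F(x,y) = x^2y^3 + 2y^3 + 3x^3y^2 + 2xy.
General solution: x^2y^3 + 2y^3 + 3x^3y^2 + 2xy = C.
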